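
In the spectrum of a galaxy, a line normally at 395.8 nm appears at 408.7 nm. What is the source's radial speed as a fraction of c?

0.032

λ'/λ₀ = 1.0326 > 1 (redshift), so the source is receding.
λ'/λ₀ = √((1 + β)/(1 − β)) for a receding source ⇒ β = (r² − 1)/(r² + 1) with r = λ'/λ₀.
β = (1.0662 − 1)/(1.0662 + 1) ≈ 0.032.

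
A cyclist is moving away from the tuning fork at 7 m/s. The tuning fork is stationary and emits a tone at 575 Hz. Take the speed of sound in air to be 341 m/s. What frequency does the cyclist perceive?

563 Hz

Moving observer, stationary source: f' = f · (v − v_o)/v.
f' = 575 × (341 − 7)/341 = 575 × 334/341 ≈ 563 Hz.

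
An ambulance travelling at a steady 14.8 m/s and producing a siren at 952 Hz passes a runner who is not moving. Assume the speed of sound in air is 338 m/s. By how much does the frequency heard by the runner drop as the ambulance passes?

83.5 Hz

Approaching: f₁ = f · v/(v − v_s) = 952 × 338/323.2 ≈ 995.6 Hz.
Receding: f₂ = f · v/(v + v_s) = 952 × 338/352.8 ≈ 912.1 Hz.
Drop: f₁ − f₂ = 2f·v·v_s/(v² − v_s²) = 2 × 952 × 338 × 14.8/(338² − 14.8²) ≈ 83.5 Hz.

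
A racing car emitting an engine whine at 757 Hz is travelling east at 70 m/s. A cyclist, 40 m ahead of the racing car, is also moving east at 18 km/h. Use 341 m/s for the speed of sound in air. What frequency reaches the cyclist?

18 km/h = 5 m/s.
The cyclist is ahead, so the racing car is moving toward it while the cyclist is moving away from the racing car.
Both move, so f' = f · (v − v_o)/(v − v_s).
f' = 757 × (341 − 5)/(341 − 70) = 757 × 336/271 ≈ 939 Hz.

939 Hz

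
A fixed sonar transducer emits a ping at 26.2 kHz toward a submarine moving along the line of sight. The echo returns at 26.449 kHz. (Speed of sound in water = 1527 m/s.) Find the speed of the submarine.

Double Doppler shift off a moving reflector: f₂ = f₀ · (v + u)/(v − u) (u > 0 toward emitter).
Rearranging, u = v · (f₂ − f₀)/(f₂ + f₀) = 1527 × 0.249/52.649 ≈ 7.2 m/s.
So the submarine is moving at 7.2 m/s toward the emitter.

7.2 m/s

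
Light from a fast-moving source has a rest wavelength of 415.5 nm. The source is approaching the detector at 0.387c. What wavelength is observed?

276.2 nm

Relativistic Doppler for wavelength: λ' = λ₀ · √((1 − β)/(1 + β)).
λ' = 415.5 × √(0.6130/1.3870) = 415.5 × 0.66480 ≈ 276.2 nm.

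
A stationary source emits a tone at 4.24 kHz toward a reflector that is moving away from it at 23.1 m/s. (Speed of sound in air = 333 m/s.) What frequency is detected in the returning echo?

3.69 kHz

The reflector first receives the wave as a moving observer: f₁ = f₀ · (v − u)/v = 4.24 × (333 − 23.1)/333 ≈ 3.95 kHz.
The reflection then acts as a moving source: f₂ = f₁ · v/(v + u) ≈ 3.69 kHz.
Equivalently f₂ = f₀ · (v − u)/(v + u).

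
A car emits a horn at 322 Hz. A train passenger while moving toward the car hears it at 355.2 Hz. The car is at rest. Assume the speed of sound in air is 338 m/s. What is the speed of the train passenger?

35 m/s

f' = f · (v + v_o)/v ⇒ v_o = v · |f'/f − 1|.
v_o = 338 × |355.2/322 − 1| = 338 × 0.1031 ≈ 35 m/s.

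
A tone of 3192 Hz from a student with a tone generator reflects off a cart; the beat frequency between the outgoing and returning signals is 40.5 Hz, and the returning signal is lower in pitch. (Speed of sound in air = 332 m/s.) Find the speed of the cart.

Double Doppler shift off a moving reflector: f₂ = f₀ · (v + u)/(v − u) (u > 0 toward emitter).
Returning signal is lower, so f₂ = f₀ − Δf = 3192 − 40.5 = 3151.5 Hz.
Rearranging, u = v · (f₂ − f₀)/(f₂ + f₀) = 332 × -40.5/6343.5 ≈ -2.12 m/s.
So the cart is moving at 2.12 m/s away from the emitter.

2.12 m/s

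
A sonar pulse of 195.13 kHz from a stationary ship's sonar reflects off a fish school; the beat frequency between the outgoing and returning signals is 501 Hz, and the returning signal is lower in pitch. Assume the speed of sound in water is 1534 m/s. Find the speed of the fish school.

1.97 m/s

Double Doppler shift off a moving reflector: f₂ = f₀ · (v + u)/(v − u) (u > 0 toward emitter).
Returning signal is lower, so f₂ = f₀ − Δf = 195130 − 501 = 194629 Hz.
Rearranging, u = v · (f₂ − f₀)/(f₂ + f₀) = 1534 × -501/389759 ≈ -1.97 m/s.
So the fish school is moving at 1.97 m/s away from the emitter.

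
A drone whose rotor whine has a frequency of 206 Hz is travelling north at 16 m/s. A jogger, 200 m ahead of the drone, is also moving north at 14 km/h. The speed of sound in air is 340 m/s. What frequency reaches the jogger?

214 Hz

14 km/h = 3.889 m/s.
The jogger is ahead, so the drone is moving toward it while the jogger is moving away from the drone.
With source approaching and observer receding, f' = f · (v − v_o)/(v − v_s).
f' = 206 × (340 − 3.889)/(340 − 16) = 206 × 336.11/324 ≈ 214 Hz.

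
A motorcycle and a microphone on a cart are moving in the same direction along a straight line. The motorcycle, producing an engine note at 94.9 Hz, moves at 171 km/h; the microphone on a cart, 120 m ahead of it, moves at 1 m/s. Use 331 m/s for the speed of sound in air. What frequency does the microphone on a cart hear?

171 km/h = 47.5 m/s.
The microphone on a cart is ahead, so the motorcycle is moving toward it while the microphone on a cart is moving away from the motorcycle.
With source approaching and observer receding, f' = f · (v − v_o)/(v − v_s).
f' = 94.9 × (331 − 1)/(331 − 47.5) = 94.9 × 330/283.5 ≈ 110 Hz.

110 Hz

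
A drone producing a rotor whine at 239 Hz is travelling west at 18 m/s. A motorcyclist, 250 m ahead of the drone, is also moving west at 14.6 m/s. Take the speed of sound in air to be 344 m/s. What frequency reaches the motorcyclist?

The motorcyclist is ahead, so the drone is moving toward it while the motorcyclist is moving away from the drone.
With source approaching and observer receding, f' = f · (v − v_o)/(v − v_s).
f' = 239 × (344 − 14.6)/(344 − 18) = 239 × 329.4/326 ≈ 241 Hz.

241 Hz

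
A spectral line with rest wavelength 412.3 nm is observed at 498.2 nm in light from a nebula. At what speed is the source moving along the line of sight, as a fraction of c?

0.187c

λ'/λ₀ = 1.2083 > 1 (redshift), so the source is receding.
λ'/λ₀ = √((1 + β)/(1 − β)) for a receding source ⇒ β = (r² − 1)/(r² + 1) with r = λ'/λ₀.
β = (1.4601 − 1)/(1.4601 + 1) ≈ 0.187.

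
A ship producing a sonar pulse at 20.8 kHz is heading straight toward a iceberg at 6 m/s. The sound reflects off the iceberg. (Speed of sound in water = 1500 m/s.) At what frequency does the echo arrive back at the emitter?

21.0 kHz

The iceberg receives the sound from a moving source: f₁ = f₀ · v/(v − v_e) = 20.8 × 1500/1494 ≈ 20.9 kHz.
On the return leg the ship is a moving observer: f₂ = f₁ · (v + v_e)/v = 20.9 × 1506/1500 ≈ 21.0 kHz.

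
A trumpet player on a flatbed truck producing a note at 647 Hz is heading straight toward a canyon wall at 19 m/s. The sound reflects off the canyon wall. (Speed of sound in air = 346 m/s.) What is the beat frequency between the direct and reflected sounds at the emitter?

75 Hz

The canyon wall receives the sound from a moving source: f₁ = f₀ · v/(v − v_e) = 647 × 346/327 ≈ 684.6 Hz.
On the return leg the trumpet player on a flatbed truck is a moving observer: f₂ = f₁ · (v + v_e)/v = 684.6 × 365/346 ≈ 722.2 Hz.
Beat against the emitted tone: |f₂ − f₀| = 2v_e·f₀/(v − v_e) = 2 × 19 × 647/327 ≈ 75 Hz.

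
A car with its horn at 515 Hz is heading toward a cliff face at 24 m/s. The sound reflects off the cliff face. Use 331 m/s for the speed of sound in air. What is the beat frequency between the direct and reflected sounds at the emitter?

81 Hz

The cliff face receives the sound from a moving source: f₁ = f₀ · v/(v − v_e) = 515 × 331/307 ≈ 555.3 Hz.
On the return leg the car is a moving observer: f₂ = f₁ · (v + v_e)/v = 555.3 × 355/331 ≈ 595.5 Hz.
Beat against the emitted tone: |f₂ − f₀| = 2v_e·f₀/(v − v_e) = 2 × 24 × 515/307 ≈ 81 Hz.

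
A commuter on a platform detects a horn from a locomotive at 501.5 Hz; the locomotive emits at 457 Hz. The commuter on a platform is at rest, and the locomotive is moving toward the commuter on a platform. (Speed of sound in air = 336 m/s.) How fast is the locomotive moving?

30 m/s

f' = f · v/(v − v_s) ⇒ v_s = v · |1 − f/f'|.
v_s = 336 × |1 − 457/501.5| = 336 × 0.08873 ≈ 30 m/s.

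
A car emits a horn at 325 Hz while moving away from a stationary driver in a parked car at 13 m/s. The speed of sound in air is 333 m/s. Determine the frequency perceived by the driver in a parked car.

Moving source, stationary observer: f' = f · v/(v + v_s) since the source is receding.
f' = 325 × 333/(333 + 13) = 325 × 333/346 ≈ 313 Hz.

313 Hz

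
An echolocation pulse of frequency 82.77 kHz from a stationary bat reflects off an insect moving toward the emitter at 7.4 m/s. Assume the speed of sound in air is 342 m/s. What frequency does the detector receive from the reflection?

86.4 kHz

The insect first receives the wave as a moving observer: f₁ = f₀ · (v + u)/v = 82.77 × (342 + 7.4)/342 ≈ 84.6 kHz.
On reflection it acts as a source moving toward the stationary detector: f₂ = f₁ · v/(v − u) = 84.6 × 342/334.6 ≈ 86.4 kHz.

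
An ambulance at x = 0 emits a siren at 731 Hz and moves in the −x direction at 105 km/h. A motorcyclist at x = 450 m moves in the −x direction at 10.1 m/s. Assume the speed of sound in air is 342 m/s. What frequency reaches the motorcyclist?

693 Hz

105 km/h = 29.17 m/s.
The observer lies on the +x side, so the source is heading away from the observer and the observer is heading toward the source.
General Doppler shift: f' = f · (v + v_o)/(v + v_s).
f' = 731 × (342 + 10.1)/(342 + 29.17) = 731 × 352.1/371.17 ≈ 693 Hz.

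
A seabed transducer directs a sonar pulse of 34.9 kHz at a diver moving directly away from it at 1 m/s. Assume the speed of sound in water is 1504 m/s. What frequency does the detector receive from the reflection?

The diver first receives the wave as a moving observer: f₁ = f₀ · (v − u)/v = 34.9 × (1504 − 1)/1504 ≈ 34.9 kHz.
The reflection then acts as a moving source: f₂ = f₁ · v/(v + u) ≈ 34.9 kHz.
Equivalently f₂ = f₀ · (v − u)/(v + u).

34.9 kHz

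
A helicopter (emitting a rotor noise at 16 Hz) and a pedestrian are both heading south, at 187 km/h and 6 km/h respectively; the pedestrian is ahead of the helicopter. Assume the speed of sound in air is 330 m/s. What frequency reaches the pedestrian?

18.9 Hz

187 km/h = 51.94 m/s; 6 km/h = 1.667 m/s.
The pedestrian is ahead, so the helicopter is moving toward it while the pedestrian is moving away from the helicopter.
With source approaching and observer receding, f' = f · (v − v_o)/(v − v_s).
f' = 16 × (330 − 1.667)/(330 − 51.94) = 16 × 328.33/278.06 ≈ 18.9 Hz.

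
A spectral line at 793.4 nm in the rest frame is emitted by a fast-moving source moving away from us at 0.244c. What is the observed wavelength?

1017.8 nm

Relativistic Doppler for wavelength: λ' = λ₀ · √((1 + β)/(1 − β)).
λ' = 793.4 × √(1.2440/0.7560) = 793.4 × 1.28277 ≈ 1017.8 nm.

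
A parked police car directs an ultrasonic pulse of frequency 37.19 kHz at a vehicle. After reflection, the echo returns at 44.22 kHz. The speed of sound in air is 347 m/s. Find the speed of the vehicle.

Double Doppler shift off a moving reflector: f₂ = f₀ · (v + u)/(v − u) (u > 0 toward emitter).
Rearranging, u = v · (f₂ − f₀)/(f₂ + f₀) = 347 × 7.03/81.41 ≈ 30 m/s.
So the vehicle is moving at 30 m/s toward the emitter.

30 m/s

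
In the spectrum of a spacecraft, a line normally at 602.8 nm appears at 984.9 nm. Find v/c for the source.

λ'/λ₀ = 1.6339 > 1 (redshift), so the source is receding.
λ'/λ₀ = √((1 + β)/(1 − β)) for a receding source ⇒ β = (r² − 1)/(r² + 1) with r = λ'/λ₀.
β = (2.6695 − 1)/(2.6695 + 1) ≈ 0.455.

0.455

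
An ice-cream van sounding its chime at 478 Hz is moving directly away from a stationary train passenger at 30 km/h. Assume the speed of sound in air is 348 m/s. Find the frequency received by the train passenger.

30 km/h = 8.333 m/s.
Moving source, stationary observer: f' = f · v/(v + v_s) since the source is receding.
f' = 478 × 348/(348 + 8.333) = 478 × 348/356.3 ≈ 467 Hz.

467 Hz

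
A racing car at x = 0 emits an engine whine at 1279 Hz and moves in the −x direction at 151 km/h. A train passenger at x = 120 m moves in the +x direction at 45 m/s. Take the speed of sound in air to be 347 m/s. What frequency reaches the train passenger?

151 km/h = 41.94 m/s.
The observer lies on the +x side, so the source is heading away from the observer and the observer is heading away from the source.
With source receding and observer receding, f' = f · (v − v_o)/(v + v_s).
f' = 1279 × (347 − 45)/(347 + 41.94) = 1279 × 302/388.94 ≈ 993 Hz.

993 Hz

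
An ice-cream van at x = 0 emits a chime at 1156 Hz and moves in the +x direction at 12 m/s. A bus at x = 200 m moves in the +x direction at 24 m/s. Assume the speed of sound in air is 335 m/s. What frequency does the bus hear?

1113 Hz

The observer lies on the +x side, so the source is heading toward the observer and the observer is heading away from the source.
With source approaching and observer receding, f' = f · (v − v_o)/(v − v_s).
f' = 1156 × (335 − 24)/(335 − 12) = 1156 × 311/323 ≈ 1113 Hz.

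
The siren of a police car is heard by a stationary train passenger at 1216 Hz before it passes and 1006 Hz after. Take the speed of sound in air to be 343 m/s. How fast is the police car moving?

f₁/f₂ = (v + v_s)/(v − v_s), so v_s = v · (f₁ − f₂)/(f₁ + f₂).
v_s = 343 × (1216 − 1006)/(1216 + 1006) = 343 × 210/2222 ≈ 32 m/s.

32 m/s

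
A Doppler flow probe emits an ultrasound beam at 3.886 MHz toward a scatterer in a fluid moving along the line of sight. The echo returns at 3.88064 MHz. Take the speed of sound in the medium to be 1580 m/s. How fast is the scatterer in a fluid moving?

1.09 m/s

Double Doppler shift off a moving reflector: f₂ = f₀ · (v + u)/(v − u) (u > 0 toward emitter).
Rearranging, u = v · (f₂ − f₀)/(f₂ + f₀) = 1580 × -0.00536/7.76664 ≈ -1.09 m/s.
So the scatterer in a fluid is moving at 1.09 m/s away from the emitter.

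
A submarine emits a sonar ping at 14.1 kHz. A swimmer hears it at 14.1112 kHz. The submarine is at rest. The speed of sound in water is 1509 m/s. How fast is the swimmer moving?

1.20 m/s

f' > f, so the swimmer is approaching.
f' = f · (v + v_o)/v ⇒ v_o = v · |f'/f − 1|.
v_o = 1509 × |14.1112/14.1 − 1| = 1509 × 0.0007943 ≈ 1.20 m/s.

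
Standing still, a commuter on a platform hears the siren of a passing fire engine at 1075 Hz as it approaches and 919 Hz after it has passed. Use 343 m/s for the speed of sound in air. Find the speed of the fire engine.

27 m/s

f₁/f₂ = (v + v_s)/(v − v_s), so v_s = v · (f₁ − f₂)/(f₁ + f₂).
v_s = 343 × (1075 − 919)/(1075 + 919) = 343 × 156/1994 ≈ 27 m/s.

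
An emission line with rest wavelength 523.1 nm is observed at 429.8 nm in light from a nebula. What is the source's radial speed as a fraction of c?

0.194c

λ'/λ₀ = 0.8216 < 1 (blueshift), so the source is approaching.
λ'/λ₀ = √((1 − β)/(1 + β)) for an approaching source ⇒ β = (1 − r²)/(1 + r²) with r = λ'/λ₀.
β = (1 − 0.6751)/(1 + 0.6751) ≈ 0.194.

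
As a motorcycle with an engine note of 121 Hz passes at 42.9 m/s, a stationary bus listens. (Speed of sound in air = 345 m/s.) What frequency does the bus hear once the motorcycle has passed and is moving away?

Receding: f₂ = f · v/(v + v_s) = 121 × 345/387.9 ≈ 108 Hz.

108 Hz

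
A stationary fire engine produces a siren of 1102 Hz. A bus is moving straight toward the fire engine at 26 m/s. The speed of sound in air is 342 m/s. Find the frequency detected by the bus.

1186 Hz

Only the observer moves, toward the source, so f' = f · (v + v_o)/v.
f' = 1102 × (342 + 26)/342 = 1102 × 368/342 ≈ 1186 Hz.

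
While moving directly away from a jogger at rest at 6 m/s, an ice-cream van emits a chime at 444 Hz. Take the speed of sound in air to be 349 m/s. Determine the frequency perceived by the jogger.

Only the source moves, away from the listener, so f' = f · v/(v + v_s).
f' = 444 × 349/(349 + 6) = 444 × 349/355 ≈ 436 Hz.

436 Hz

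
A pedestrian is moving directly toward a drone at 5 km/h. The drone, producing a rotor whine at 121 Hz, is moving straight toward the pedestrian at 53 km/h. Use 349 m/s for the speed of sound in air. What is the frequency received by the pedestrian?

127 Hz

53 km/h = 14.72 m/s; 5 km/h = 1.389 m/s.
Both move, so f' = f · (v + v_o)/(v − v_s).
f' = 121 × (349 + 1.389)/(349 − 14.72) = 121 × 350.39/334.28 ≈ 127 Hz.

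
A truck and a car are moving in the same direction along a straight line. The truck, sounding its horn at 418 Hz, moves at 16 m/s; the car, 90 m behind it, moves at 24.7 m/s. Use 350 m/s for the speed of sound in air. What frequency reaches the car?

The car is behind, so the truck is moving away from it while the car is moving toward the truck.
With source receding and observer approaching, f' = f · (v + v_o)/(v + v_s).
f' = 418 × (350 + 24.7)/(350 + 16) = 418 × 374.7/366 ≈ 428 Hz.

428 Hz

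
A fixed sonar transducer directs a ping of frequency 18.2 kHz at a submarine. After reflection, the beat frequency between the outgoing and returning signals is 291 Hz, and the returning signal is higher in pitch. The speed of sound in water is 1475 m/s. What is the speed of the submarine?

11.7 m/s

Double Doppler shift off a moving reflector: f₂ = f₀ · (v + u)/(v − u) (u > 0 toward emitter).
Returning signal is higher, so f₂ = f₀ + Δf = 18200 + 291 = 18491 Hz.
Rearranging, u = v · (f₂ − f₀)/(f₂ + f₀) = 1475 × 291/36691 ≈ 11.7 m/s.
So the submarine is moving at 11.7 m/s toward the emitter.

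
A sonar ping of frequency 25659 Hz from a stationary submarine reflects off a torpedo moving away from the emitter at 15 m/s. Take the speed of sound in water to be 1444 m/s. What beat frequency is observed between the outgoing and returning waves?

The torpedo first receives the wave as a moving observer: f₁ = f₀ · (v − u)/v = 25659 × (1444 − 15)/1444 ≈ 25392 Hz.
On reflection it acts as a source moving away from the stationary detector: f₂ = f₁ · v/(v + u) = 25392 × 1444/1459 ≈ 25131 Hz.
Equivalently f₂ = f₀ · (v − u)/(v + u).
Beat frequency: |f₂ − f₀| = 2u·f₀/(v + u) = 2 × 15 × 25659/1459 ≈ 528 Hz.

528 Hz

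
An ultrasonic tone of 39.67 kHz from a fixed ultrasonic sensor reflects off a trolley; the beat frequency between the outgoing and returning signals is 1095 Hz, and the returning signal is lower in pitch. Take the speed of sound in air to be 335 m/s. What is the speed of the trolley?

Double Doppler shift off a moving reflector: f₂ = f₀ · (v + u)/(v − u) (u > 0 toward emitter).
Returning signal is lower, so f₂ = f₀ − Δf = 39670 − 1095 = 38575 Hz.
Rearranging, u = v · (f₂ − f₀)/(f₂ + f₀) = 335 × -1095/78245 ≈ -4.7 m/s.
So the trolley is moving at 4.7 m/s away from the emitter.

4.7 m/s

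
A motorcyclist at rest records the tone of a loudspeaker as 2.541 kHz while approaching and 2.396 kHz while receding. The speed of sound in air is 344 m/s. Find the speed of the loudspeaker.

f₁/f₂ = (v + v_s)/(v − v_s), so v_s = v · (f₁ − f₂)/(f₁ + f₂).
v_s = 344 × (2.541 − 2.396)/(2.541 + 2.396) = 344 × 0.145/4.937 ≈ 10.1 m/s.

10.1 m/s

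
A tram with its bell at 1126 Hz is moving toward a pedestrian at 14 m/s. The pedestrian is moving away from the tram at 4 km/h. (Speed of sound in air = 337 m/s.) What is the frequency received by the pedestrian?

4 km/h = 1.111 m/s.
General Doppler shift: f' = f · (v − v_o)/(v − v_s).
f' = 1126 × (337 − 1.111)/(337 − 14) = 1126 × 335.89/323 ≈ 1171 Hz.

1171 Hz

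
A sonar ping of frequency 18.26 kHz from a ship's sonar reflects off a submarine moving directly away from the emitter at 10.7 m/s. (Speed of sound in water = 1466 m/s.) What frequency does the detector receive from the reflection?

The submarine first receives the wave as a moving observer: f₁ = f₀ · (v − u)/v = 18.26 × (1466 − 10.7)/1466 ≈ 18.13 kHz.
On reflection it acts as a source moving away from the stationary detector: f₂ = f₁ · v/(v + u) = 18.13 × 1466/1476.7 ≈ 18.00 kHz.

18.00 kHz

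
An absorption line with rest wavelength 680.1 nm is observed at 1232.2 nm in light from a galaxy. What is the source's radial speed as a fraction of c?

0.533c

λ'/λ₀ = 1.8118 > 1 (redshift), so the source is receding.
λ'/λ₀ = √((1 + β)/(1 − β)) for a receding source ⇒ β = (r² − 1)/(r² + 1) with r = λ'/λ₀.
β = (3.2826 − 1)/(3.2826 + 1) ≈ 0.533.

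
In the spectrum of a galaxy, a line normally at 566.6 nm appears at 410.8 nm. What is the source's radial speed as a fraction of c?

λ'/λ₀ = 0.7250 < 1 (blueshift), so the source is approaching.
λ'/λ₀ = √((1 − β)/(1 + β)) for an approaching source ⇒ β = (1 − r²)/(1 + r²) with r = λ'/λ₀.
β = (1 − 0.5257)/(1 + 0.5257) ≈ 0.311.

0.311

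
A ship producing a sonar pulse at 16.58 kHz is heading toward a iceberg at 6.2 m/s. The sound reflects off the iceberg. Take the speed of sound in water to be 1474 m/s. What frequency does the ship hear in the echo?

The iceberg receives the sound from a moving source: f₁ = f₀ · v/(v − v_e) = 16.58 × 1474/1467.8 ≈ 16.65 kHz.
On the return leg the ship is a moving observer: f₂ = f₁ · (v + v_e)/v = 16.65 × 1480.2/1474 ≈ 16.72 kHz.

16.72 kHz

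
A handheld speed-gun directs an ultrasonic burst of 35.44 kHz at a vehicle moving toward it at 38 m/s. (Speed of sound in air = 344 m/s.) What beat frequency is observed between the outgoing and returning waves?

The vehicle first receives the wave as a moving observer: f₁ = f₀ · (v + u)/v = 35.44 × (344 + 38)/344 ≈ 39.35 kHz.
The reflection then acts as a moving source: f₂ = f₁ · v/(v − u) ≈ 44.24 kHz.
Equivalently f₂ = f₀ · (v + u)/(v − u).
Beat frequency (with f₀ = 35440 Hz): |f₂ − f₀| = 2u·f₀/(v − u) = 2 × 38 × 35440/306 ≈ 8802 Hz.

8802 Hz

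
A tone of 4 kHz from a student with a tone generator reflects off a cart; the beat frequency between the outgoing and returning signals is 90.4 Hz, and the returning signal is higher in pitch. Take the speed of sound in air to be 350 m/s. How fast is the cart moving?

3.9 m/s

Double Doppler shift off a moving reflector: f₂ = f₀ · (v + u)/(v − u) (u > 0 toward emitter).
Returning signal is higher, so f₂ = f₀ + Δf = 4000 + 90.4 = 4090.4 Hz.
Rearranging, u = v · (f₂ − f₀)/(f₂ + f₀) = 350 × 90.4/8090.4 ≈ 3.9 m/s.
So the cart is moving at 3.9 m/s toward the emitter.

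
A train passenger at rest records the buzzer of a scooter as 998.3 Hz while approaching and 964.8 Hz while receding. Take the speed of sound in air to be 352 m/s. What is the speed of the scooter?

6.0 m/s

f₁/f₂ = (v + v_s)/(v − v_s), so v_s = v · (f₁ − f₂)/(f₁ + f₂).
v_s = 352 × (998.3 − 964.8)/(998.3 + 964.8) = 352 × 33.5/1963.1 ≈ 6.0 m/s.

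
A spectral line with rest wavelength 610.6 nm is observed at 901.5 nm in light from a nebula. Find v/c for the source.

λ'/λ₀ = 1.4764 > 1 (redshift), so the source is receding.
λ'/λ₀ = √((1 + β)/(1 − β)) for a receding source ⇒ β = (r² − 1)/(r² + 1) with r = λ'/λ₀.
β = (2.1798 − 1)/(2.1798 + 1) ≈ 0.371.

0.371c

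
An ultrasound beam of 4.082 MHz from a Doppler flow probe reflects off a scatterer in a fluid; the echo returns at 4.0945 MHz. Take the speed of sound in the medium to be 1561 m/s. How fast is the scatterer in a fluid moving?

2.39 m/s

Double Doppler shift off a moving reflector: f₂ = f₀ · (v + u)/(v − u) (u > 0 toward emitter).
Rearranging, u = v · (f₂ − f₀)/(f₂ + f₀) = 1561 × 0.0125/8.1765 ≈ 2.39 m/s.
So the scatterer in a fluid is moving at 2.39 m/s toward the emitter.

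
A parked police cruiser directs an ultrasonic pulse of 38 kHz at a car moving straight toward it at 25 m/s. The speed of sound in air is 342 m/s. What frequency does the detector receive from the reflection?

44.0 kHz

The car first receives the wave as a moving observer: f₁ = f₀ · (v + u)/v = 38 × (342 + 25)/342 ≈ 40.8 kHz.
On reflection it acts as a source moving toward the stationary detector: f₂ = f₁ · v/(v − u) = 40.8 × 342/317 ≈ 44.0 kHz.
Equivalently f₂ = f₀ · (v + u)/(v − u).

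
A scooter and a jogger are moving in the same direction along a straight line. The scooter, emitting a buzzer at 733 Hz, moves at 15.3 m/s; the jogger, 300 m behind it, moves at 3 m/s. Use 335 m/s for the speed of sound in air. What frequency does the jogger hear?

The jogger is behind, so the scooter is moving away from it while the jogger is moving toward the scooter.
General Doppler shift: f' = f · (v + v_o)/(v + v_s).
f' = 733 × (335 + 3)/(335 + 15.3) = 733 × 338/350.3 ≈ 707 Hz.

707 Hz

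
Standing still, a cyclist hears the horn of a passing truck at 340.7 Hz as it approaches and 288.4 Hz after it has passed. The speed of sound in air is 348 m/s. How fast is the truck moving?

f₁/f₂ = (v + v_s)/(v − v_s), so v_s = v · (f₁ − f₂)/(f₁ + f₂).
v_s = 348 × (340.7 − 288.4)/(340.7 + 288.4) = 348 × 52.3/629.1 ≈ 29 m/s.

29 m/s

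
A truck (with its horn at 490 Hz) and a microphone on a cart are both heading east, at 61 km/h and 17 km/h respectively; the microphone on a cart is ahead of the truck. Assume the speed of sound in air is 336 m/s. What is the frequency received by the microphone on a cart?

61 km/h = 16.94 m/s; 17 km/h = 4.722 m/s.
The microphone on a cart is ahead, so the truck is moving toward it while the microphone on a cart is moving away from the truck.
General Doppler shift: f' = f · (v − v_o)/(v − v_s).
f' = 490 × (336 − 4.722)/(336 − 16.94) = 490 × 331.28/319.06 ≈ 509 Hz.

509 Hz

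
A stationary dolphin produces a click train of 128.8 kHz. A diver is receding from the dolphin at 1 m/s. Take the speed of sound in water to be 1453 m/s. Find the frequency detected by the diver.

Only the observer moves, away from the source, so f' = f · (v − v_o)/v.
f' = 128.8 × (1453 − 1)/1453 = 128.8 × 1452/1453 ≈ 128.7 kHz.

128.7 kHz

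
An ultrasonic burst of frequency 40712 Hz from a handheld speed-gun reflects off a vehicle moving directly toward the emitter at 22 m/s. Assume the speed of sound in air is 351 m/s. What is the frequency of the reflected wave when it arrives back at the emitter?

The vehicle first receives the wave as a moving observer: f₁ = f₀ · (v + u)/v = 40712 × (351 + 22)/351 ≈ 43264 Hz.
The reflection then acts as a moving source: f₂ = f₁ · v/(v − u) ≈ 46157 Hz.
Equivalently f₂ = f₀ · (v + u)/(v − u).

46157 Hz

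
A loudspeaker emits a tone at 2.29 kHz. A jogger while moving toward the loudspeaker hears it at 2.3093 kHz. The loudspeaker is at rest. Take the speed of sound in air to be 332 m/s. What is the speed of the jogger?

2.80 m/s

f' = f · (v + v_o)/v ⇒ v_o = v · |f'/f − 1|.
v_o = 332 × |2.3093/2.29 − 1| = 332 × 0.008428 ≈ 2.80 m/s.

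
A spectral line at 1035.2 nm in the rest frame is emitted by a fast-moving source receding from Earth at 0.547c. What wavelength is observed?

1913.0 nm

Relativistic Doppler for wavelength: λ' = λ₀ · √((1 + β)/(1 − β)).
λ' = 1035.2 × √(1.5470/0.4530) = 1035.2 × 1.84797 ≈ 1913.0 nm.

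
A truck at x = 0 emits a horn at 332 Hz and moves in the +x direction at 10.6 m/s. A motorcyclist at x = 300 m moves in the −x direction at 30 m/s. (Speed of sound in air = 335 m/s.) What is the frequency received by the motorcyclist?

The observer lies on the +x side, so the source is heading toward the observer and the observer is heading toward the source.
With source approaching and observer approaching, f' = f · (v + v_o)/(v − v_s).
f' = 332 × (335 + 30)/(335 − 10.6) = 332 × 365/324.4 ≈ 374 Hz.

374 Hz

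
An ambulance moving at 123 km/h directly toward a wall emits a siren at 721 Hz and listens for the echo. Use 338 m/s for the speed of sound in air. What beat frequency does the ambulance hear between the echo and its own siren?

162 Hz

123 km/h = 34.17 m/s.
The wall receives the sound from a moving source: f₁ = f₀ · v/(v − v_e) = 721 × 338/303.83 ≈ 802.1 Hz.
On the return leg the ambulance is a moving observer: f₂ = f₁ · (v + v_e)/v = 802.1 × 372.17/338 ≈ 883.2 Hz.
Beat against the emitted tone: |f₂ − f₀| = 2v_e·f₀/(v − v_e) = 2 × 34.17 × 721/303.83 ≈ 162 Hz.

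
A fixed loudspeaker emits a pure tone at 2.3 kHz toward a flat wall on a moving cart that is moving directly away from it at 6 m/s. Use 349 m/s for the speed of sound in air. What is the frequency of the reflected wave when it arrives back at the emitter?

The flat wall on a moving cart first receives the wave as a moving observer: f₁ = f₀ · (v − u)/v = 2.3 × (349 − 6)/349 ≈ 2.26 kHz.
The reflection then acts as a moving source: f₂ = f₁ · v/(v + u) ≈ 2.22 kHz.
Equivalently f₂ = f₀ · (v − u)/(v + u).

2.22 kHz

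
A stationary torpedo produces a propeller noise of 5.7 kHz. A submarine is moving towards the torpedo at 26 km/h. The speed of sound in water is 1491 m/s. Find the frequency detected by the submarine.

26 km/h = 7.222 m/s.
Moving observer, stationary source: f' = f · (v + v_o)/v.
f' = 5.7 × (1491 + 7.222)/1491 = 5.7 × 1498.2/1491 ≈ 5.73 kHz.

5.73 kHz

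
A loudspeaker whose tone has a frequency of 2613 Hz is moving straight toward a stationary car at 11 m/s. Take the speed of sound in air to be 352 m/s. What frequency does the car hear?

2697 Hz

Moving source, stationary observer: f' = f · v/(v − v_s) since the source is approaching.
f' = 2613 × 352/(352 − 11) = 2613 × 352/341 ≈ 2697 Hz.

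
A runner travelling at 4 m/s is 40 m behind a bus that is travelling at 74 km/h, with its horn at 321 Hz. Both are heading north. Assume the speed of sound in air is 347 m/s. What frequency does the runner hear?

307 Hz

74 km/h = 20.56 m/s.
The runner is behind, so the bus is moving away from it while the runner is moving toward the bus.
With source receding and observer approaching, f' = f · (v + v_o)/(v + v_s).
f' = 321 × (347 + 4)/(347 + 20.56) = 321 × 351/367.56 ≈ 307 Hz.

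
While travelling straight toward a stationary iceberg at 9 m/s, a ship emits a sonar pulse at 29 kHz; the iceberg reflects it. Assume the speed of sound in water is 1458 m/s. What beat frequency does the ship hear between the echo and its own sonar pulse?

The iceberg receives the sound from a moving source: f₁ = f₀ · v/(v − v_e) = 29 × 1458/1449 ≈ 29.180 kHz.
On the return leg the ship is a moving observer: f₂ = f₁ · (v + v_e)/v = 29.180 × 1467/1458 ≈ 29.360 kHz.
Beat against the emitted tone (with f₀ = 29000 Hz): |f₂ − f₀| = 2v_e·f₀/(v − v_e) = 2 × 9 × 29000/1449 ≈ 360 Hz.

360 Hz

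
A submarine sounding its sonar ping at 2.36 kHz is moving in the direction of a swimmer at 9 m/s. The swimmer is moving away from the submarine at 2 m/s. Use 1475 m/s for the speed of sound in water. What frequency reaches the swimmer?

With source approaching and observer receding, f' = f · (v − v_o)/(v − v_s).
f' = 2.36 × (1475 − 2)/(1475 − 9) = 2.36 × 1473/1466 ≈ 2.37 kHz.

2.37 kHz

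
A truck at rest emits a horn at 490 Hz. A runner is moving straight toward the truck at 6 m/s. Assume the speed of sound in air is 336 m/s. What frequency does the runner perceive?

499 Hz

Moving observer, stationary source: f' = f · (v + v_o)/v.
f' = 490 × (336 + 6)/336 = 490 × 342/336 ≈ 499 Hz.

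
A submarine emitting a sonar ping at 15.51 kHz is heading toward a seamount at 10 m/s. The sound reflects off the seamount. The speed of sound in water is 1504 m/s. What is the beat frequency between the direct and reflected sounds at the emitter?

The seamount receives the sound from a moving source: f₁ = f₀ · v/(v − v_e) = 15.51 × 1504/1494 ≈ 15.614 kHz.
On the return leg the submarine is a moving observer: f₂ = f₁ · (v + v_e)/v = 15.614 × 1514/1504 ≈ 15.718 kHz.
Beat against the emitted tone (with f₀ = 15510 Hz): |f₂ − f₀| = 2v_e·f₀/(v − v_e) = 2 × 10 × 15510/1494 ≈ 208 Hz.

208 Hz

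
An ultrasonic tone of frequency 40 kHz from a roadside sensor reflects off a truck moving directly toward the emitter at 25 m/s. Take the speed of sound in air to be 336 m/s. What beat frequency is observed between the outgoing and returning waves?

6431 Hz

The truck first receives the wave as a moving observer: f₁ = f₀ · (v + u)/v = 40 × (336 + 25)/336 ≈ 42.98 kHz.
On reflection it acts as a source moving toward the stationary detector: f₂ = f₁ · v/(v − u) = 42.98 × 336/311 ≈ 46.43 kHz.
Equivalently f₂ = f₀ · (v + u)/(v − u).
Beat frequency (with f₀ = 40000 Hz): |f₂ − f₀| = 2u·f₀/(v − u) = 2 × 25 × 40000/311 ≈ 6431 Hz.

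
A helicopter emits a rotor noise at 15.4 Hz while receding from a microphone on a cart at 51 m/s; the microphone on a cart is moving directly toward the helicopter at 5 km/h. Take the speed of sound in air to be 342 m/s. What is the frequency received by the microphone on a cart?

5 km/h = 1.389 m/s.
Both move, so f' = f · (v + v_o)/(v + v_s).
f' = 15.4 × (342 + 1.389)/(342 + 51) = 15.4 × 343.39/393 ≈ 13.5 Hz.

13.5 Hz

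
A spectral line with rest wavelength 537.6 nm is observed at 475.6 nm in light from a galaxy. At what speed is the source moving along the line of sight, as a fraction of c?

0.122

λ'/λ₀ = 0.8847 < 1 (blueshift), so the source is approaching.
λ'/λ₀ = √((1 − β)/(1 + β)) for an approaching source ⇒ β = (1 − r²)/(1 + r²) with r = λ'/λ₀.
β = (1 − 0.7826)/(1 + 0.7826) ≈ 0.122.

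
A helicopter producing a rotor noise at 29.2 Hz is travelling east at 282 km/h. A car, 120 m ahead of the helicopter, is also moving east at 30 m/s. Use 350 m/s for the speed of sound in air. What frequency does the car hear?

282 km/h = 78.33 m/s.
The car is ahead, so the helicopter is moving toward it while the car is moving away from the helicopter.
Both move, so f' = f · (v − v_o)/(v − v_s).
f' = 29.2 × (350 − 30)/(350 − 78.33) = 29.2 × 320/271.67 ≈ 34.4 Hz.

34.4 Hz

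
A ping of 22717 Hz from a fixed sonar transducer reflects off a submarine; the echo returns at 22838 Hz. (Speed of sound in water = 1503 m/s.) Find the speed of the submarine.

Double Doppler shift off a moving reflector: f₂ = f₀ · (v + u)/(v − u) (u > 0 toward emitter).
Rearranging, u = v · (f₂ − f₀)/(f₂ + f₀) = 1503 × 121/45555 ≈ 4.0 m/s.
So the submarine is moving at 4.0 m/s toward the emitter.

4.0 m/s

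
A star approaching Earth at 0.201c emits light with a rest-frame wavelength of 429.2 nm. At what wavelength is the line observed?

Relativistic Doppler for wavelength: λ' = λ₀ · √((1 − β)/(1 + β)).
λ' = 429.2 × √(0.7990/1.2010) = 429.2 × 0.81565 ≈ 350.1 nm.

350.1 nm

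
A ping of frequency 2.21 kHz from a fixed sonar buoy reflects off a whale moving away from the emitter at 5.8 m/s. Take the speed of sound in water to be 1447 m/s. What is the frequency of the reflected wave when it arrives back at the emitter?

At the whale (a moving observer), f₁ = f₀ · (v − u)/v = 2.21 × 1441.2/1447 ≈ 2.20 kHz.
The reflection then acts as a moving source: f₂ = f₁ · v/(v + u) ≈ 2.19 kHz.
Equivalently f₂ = f₀ · (v − u)/(v + u).

2.19 kHz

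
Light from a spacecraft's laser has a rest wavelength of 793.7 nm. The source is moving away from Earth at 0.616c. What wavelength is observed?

Relativistic Doppler for wavelength: λ' = λ₀ · √((1 + β)/(1 − β)).
λ' = 793.7 × √(1.6160/0.3840) = 793.7 × 2.05142 ≈ 1628.2 nm.

1628.2 nm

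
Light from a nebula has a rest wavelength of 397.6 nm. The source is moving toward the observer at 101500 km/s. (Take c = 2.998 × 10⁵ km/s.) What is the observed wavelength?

β = v/c = 101500/299800 = 0.3386.
Relativistic Doppler for wavelength: λ' = λ₀ · √((1 − β)/(1 + β)).
λ' = 397.6 × √(0.6614/1.3386) = 397.6 × 0.70295 ≈ 279.5 nm.

279.5 nm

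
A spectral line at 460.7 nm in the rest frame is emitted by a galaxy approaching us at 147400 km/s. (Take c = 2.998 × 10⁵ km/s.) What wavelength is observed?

β = v/c = 147400/299800 = 0.4917.
Relativistic Doppler for wavelength: λ' = λ₀ · √((1 − β)/(1 + β)).
λ' = 460.7 × √(0.5083/1.4917) = 460.7 × 0.58377 ≈ 268.9 nm.

268.9 nm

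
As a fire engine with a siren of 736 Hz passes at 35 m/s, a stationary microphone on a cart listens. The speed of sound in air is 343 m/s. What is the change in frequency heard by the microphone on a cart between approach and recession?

Approaching: f₁ = f · v/(v − v_s) = 736 × 343/308 ≈ 820 Hz.
Receding: f₂ = f · v/(v + v_s) = 736 × 343/378 ≈ 668 Hz.
Drop: f₁ − f₂ = 2f·v·v_s/(v² − v_s²) = 2 × 736 × 343 × 35/(343² − 35²) ≈ 152 Hz.

152 Hz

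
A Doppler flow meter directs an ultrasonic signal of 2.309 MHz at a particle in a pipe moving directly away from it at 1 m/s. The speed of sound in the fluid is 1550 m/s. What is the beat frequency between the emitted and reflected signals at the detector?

At the particle in a pipe (a moving observer), f₁ = f₀ · (v − u)/v = 2.309 × 1549/1550 ≈ 2.30751 MHz.
On reflection it acts as a source moving away from the stationary detector: f₂ = f₁ · v/(v + u) = 2.30751 × 1550/1551 ≈ 2.30602 MHz.
Beat frequency (with f₀ = 2309000 Hz): |f₂ − f₀| = 2u·f₀/(v + u) = 2 × 1 × 2309000/1551 ≈ 2977 Hz.

2977 Hz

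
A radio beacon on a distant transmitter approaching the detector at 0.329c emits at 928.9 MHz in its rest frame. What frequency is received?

1307.3 MHz

Relativistic Doppler for frequency: f' = f₀ · √((1 + β)/(1 − β)).
f' = 928.9 × √(1.3290/0.6710) = 928.9 × 1.40735 ≈ 1307.3 MHz.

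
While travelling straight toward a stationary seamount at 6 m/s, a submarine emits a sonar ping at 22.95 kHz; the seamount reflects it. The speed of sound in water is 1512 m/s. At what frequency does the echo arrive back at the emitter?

The seamount receives the sound from a moving source: f₁ = f₀ · v/(v − v_e) = 22.95 × 1512/1506 ≈ 23.0 kHz.
On the return leg the submarine is a moving observer: f₂ = f₁ · (v + v_e)/v = 23.0 × 1518/1512 ≈ 23.1 kHz.
Equivalently f₂ = f₀ · (v + v_e)/(v − v_e).

23.1 kHz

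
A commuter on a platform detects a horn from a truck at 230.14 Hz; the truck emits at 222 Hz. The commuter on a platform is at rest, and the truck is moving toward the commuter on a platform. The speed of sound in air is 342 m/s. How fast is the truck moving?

12.1 m/s

f' = f · v/(v − v_s) ⇒ v_s = v · |1 − f/f'|.
v_s = 342 × |1 − 222/230.14| = 342 × 0.03537 ≈ 12.1 m/s.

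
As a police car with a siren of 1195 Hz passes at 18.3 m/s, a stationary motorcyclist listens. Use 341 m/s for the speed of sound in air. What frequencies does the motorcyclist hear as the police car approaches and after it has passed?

1263 Hz approaching; 1134 Hz receding

Approaching: f₁ = f · v/(v − v_s) = 1195 × 341/322.7 ≈ 1263 Hz.
Receding: f₂ = f · v/(v + v_s) = 1195 × 341/359.3 ≈ 1134 Hz.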